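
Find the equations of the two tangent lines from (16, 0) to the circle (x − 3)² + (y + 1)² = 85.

6x + 7y = 96 and 7x − 6y = 112

Let a tangent through (16, 0) have slope m. Its distance from (3, −1) must equal √85:
(−13m − (−1))² = 85(m² + 1)
42m² − 13m − 42 = 0, so m = −6/7 or m = 7/6.
With m = −6/7: 6x + 7y = 96. With m = 7/6: 7x − 6y = 112.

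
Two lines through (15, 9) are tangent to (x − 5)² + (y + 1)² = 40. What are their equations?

Let a tangent through (15, 9) have slope m. Its distance from (5, −1) must equal 2√10:
[m·(−10) − (−10)]² = 40(m² + 1)
3m² − 10m + 3 = 0, so m = 3 or m = 1/3.
Through (15, 9) these give 3x − y = 36 and x − 3y = −12.

3x − y = 36 and x − 3y = −12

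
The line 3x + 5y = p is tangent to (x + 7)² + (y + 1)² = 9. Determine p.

For a tangent, require d(centre, line) = r = 3.
|3·(−7) + 5·(−1) − p| / √34 = 3
|p − (−26)| = 3√34.

p = −26 ± 3√34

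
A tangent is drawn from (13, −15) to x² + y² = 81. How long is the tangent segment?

The centre is (0, 0) and r = 9. The square of the distance from P to the centre is 169 + 225 = 394.
By the tangent–radius right angle, tangent length = √(|PO|² − r²) = √313.

√313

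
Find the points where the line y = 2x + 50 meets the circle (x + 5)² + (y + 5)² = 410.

Substitute y = 2x + 50:
5x² + 230x + 2640 = 0  ⟹  x² + 46x + 528 = 0
x = −22 or x = −24, giving (−22, 6) and (−24, 2).

(−24, 2) and (−22, 6)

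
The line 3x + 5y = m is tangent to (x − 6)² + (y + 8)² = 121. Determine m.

m = −22 ± 11√34

The line touches the circle iff its distance from (6, −8) is 11:
|3·6 + 5·(−8) − m| / √34 = 11
|m − (−22)| = 11√34.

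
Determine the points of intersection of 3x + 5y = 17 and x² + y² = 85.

Express y = (17 − 3x)/5 and substitute into the circle:
34x² − 102x − 1836 = 0  ⟹  x² − 3x − 54 = 0
x = 9 or x = −6, giving (9, −2) and (−6, 7).

(−6, 7) and (9, −2)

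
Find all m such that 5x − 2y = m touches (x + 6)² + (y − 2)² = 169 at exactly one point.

m = −34 ± 13√29

The line touches the circle iff its distance from (−6, 2) is 13:
|5·(−6) − 2·2 − m| / √29 = 13
|m − (−34)| = 13√29.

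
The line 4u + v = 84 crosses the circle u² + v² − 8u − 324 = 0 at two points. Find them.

(18, 12) and (22, −4)

Express v = −4u + 84 and substitute into the circle:
17u² − 680u + 6732 = 0  ⟹  u² − 40u + 396 = 0
u = 22 or u = 18, giving (22, −4) and (18, 12).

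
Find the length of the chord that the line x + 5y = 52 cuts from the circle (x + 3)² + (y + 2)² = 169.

From the line, y = (52 − x)/5. Substituting:
26x² + 26x − 156 = 0  ⟹  x² + x − 6 = 0
x = 2 or x = −3, giving (2, 10) and (−3, 11).
Chord length = distance between (2, 10) and (−3, 11) = √26 = √26.

√26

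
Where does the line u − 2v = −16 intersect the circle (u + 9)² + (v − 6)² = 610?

Express v = (16 + u)/2 and substitute into the circle:
5u² + 80u − 2100 = 0  ⟹  u² + 16u − 420 = 0
u = 14 or u = −30, giving (14, 15) and (−30, −7).

(−30, −7) and (14, 15)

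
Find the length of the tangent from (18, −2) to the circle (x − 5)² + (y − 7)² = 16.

Centre (5, 7), r² = 16. |PO|² = (13)² + (−9)² = 250.
The tangent meets the radius at right angles, so tangent² = |PO|² − r² = 250 − 16 = 234.

3√26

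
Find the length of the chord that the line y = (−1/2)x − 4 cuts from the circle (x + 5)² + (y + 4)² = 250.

14√5

Express y = (−8 − x)/2 and substitute into the circle:
5x² + 40x − 900 = 0  ⟹  x² + 8x − 180 = 0
x = 10 or x = −18, giving (10, −9) and (−18, 5).
|(10, −9) − (−18, 5)| = √((28)² + (−14)²) = 14√5.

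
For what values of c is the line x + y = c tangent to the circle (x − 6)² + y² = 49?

c = 6 ± 7√2

The line touches the circle iff its distance from (6, 0) is 7:
|1·6 + 1·0 − c| / √2 = 7
|c − (6)| = 7√2.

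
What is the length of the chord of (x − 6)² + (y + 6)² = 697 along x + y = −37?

5√2

Centre (6, −6), r² = 697. Perpendicular distance d from centre to line = |37| / √2 = 37/√2.
Chord = 2√(r² − d²) = 2·√(25/2) = 5√2.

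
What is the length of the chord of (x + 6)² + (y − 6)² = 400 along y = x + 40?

The distance from (−6, 6) to the line is 28/√2, and r² = 400.
Half the chord is √(r² − d²) = √(8), so the full chord is 4√2.

4√2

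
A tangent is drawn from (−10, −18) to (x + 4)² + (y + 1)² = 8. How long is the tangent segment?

Centre (−4, −1), r² = 8. |PO|² = (−6)² + (−17)² = 325.
By the tangent–radius right angle, tangent length = √(|PO|² − r²) = √317.

√317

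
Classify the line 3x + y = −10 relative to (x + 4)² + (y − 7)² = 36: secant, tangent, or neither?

secant

Centre (−4, 7), r² = 36. Distance² from centre to line = (5)²/10 = 5/2.
Since d² < r², the line cuts the circle twice.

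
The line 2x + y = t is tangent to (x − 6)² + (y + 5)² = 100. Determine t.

For a tangent, require d(centre, line) = r = 10.
|2·6 + 1·(−5) − t| / √5 = 10
|t − (7)| = 10√5.

t = 7 ± 10√5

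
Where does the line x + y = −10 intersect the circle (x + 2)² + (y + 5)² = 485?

(−19, 9) and (12, −22)

Express y = −x − 10 and substitute into the circle:
2x² + 14x − 456 = 0  ⟹  x² + 7x − 228 = 0
x = 12 or x = −19, giving (12, −22) and (−19, 9).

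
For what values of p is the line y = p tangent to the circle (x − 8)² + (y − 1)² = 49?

p = −6 or p = 8

The line touches the circle iff its distance from (8, 1) is 7:
|0·8 + 1·1 − p| / √1 = 7
|p − (1)| = 7, so p = 8 or p = −6.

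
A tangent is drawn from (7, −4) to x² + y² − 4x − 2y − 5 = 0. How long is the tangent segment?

Centre (2, 1), r² = 10. |PO|² = (5)² + (−5)² = 50.
The tangent meets the radius at right angles, so tangent² = |PO|² − r² = 50 − 10 = 40.

2√10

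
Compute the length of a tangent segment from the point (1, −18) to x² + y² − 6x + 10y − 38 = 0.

Centre (3, −5), r² = 72. |PO|² = (−2)² + (−13)² = 173.
By the tangent–radius right angle, tangent length = √(|PO|² − r²) = √101.

√101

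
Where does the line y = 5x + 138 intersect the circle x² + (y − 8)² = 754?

(−27, 3) and (−23, 23)

Express y = 5x + 138 and substitute into the circle:
26x² + 1300x + 16146 = 0  ⟹  x² + 50x + 621 = 0
x = −23 or x = −27, giving (−23, 23) and (−27, 3).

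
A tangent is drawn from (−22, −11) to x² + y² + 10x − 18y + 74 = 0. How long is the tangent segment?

3√73

With centre O = (−5, 9), |OP|² = 689 and r² = 32.
By the tangent–radius right angle, tangent length = √(|PO|² − r²) = √657 = 3√73.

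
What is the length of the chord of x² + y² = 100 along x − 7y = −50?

10√2

Centre (0, 0), r² = 100. Perpendicular distance d from centre to line = |50| / √50 = 50/√50.
Chord = 2√(r² − d²) = 2·√(50) = 10√2.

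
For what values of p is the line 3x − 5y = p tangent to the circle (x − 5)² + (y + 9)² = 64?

The line touches the circle iff its distance from (5, −9) is 8:
|3·5 − 5·(−9) − p| / √34 = 8
|p − (60)| = 8√34.

p = 60 ± 8√34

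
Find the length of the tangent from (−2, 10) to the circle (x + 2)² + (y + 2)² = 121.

Centre (−2, −2), r² = 121. |PO|² = (0)² + (12)² = 144.
By the tangent–radius right angle, tangent length = √(|PO|² − r²) = √23.

√23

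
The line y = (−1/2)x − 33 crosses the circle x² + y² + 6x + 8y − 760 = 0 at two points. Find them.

Substitute y = (−66 − x)/2:
5x² + 140x + 260 = 0  ⟹  x² + 28x + 52 = 0
x = −2 or x = −26, giving (−2, −32) and (−26, −20).

(−26, −20) and (−2, −32)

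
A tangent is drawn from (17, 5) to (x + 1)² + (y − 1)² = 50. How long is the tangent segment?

The centre is (−1, 1) and r = 5√2. The square of the distance from P to the centre is 324 + 16 = 340.
The tangent meets the radius at right angles, so tangent² = |PO|² − r² = 340 − 50 = 290.

√290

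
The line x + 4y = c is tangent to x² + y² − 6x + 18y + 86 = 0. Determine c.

c = −33 ± 2√17

Tangency holds when the distance from the centre (3, −9) to the line equals the radius 2:
|1·3 + 4·(−9) − c| / √17 = 2
|c − (−33)| = 2√17.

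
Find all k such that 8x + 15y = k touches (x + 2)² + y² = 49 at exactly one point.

k = −135 or k = 103

The line touches the circle iff its distance from (−2, 0) is 7:
|8·(−2) + 15·0 − k| / √289 = 7
|k − (−16)| = 7·17, so k = 103 or k = −135.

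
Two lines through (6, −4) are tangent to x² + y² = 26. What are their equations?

A line y − (−4) = m(x − (6)) is tangent when its distance from (0, 0) is √26:
(−6m − (4))² = 26(m² + 1)
5m² + 24m − 5 = 0, so m = 1/5 or m = −5.
With m = 1/5: x − 5y = 26. With m = −5: 5x + y = 26.

x − 5y = 26 and 5x + y = 26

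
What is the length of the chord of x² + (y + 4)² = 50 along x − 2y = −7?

Substitute y = (7 + x)/2:
5x² + 30x + 25 = 0  ⟹  x² + 6x + 5 = 0
x = −1 or x = −5, giving (−1, 3) and (−5, 1).
Chord length = distance between (−1, 3) and (−5, 1) = √20 = 2√5.

2√5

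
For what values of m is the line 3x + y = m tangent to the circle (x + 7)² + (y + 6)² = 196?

m = −27 ± 14√10

The line touches the circle iff its distance from (−7, −6) is 14:
|3·(−7) + 1·(−6) − m| / √10 = 14
|m − (−27)| = 14√10.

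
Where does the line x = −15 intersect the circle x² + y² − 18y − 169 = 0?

(−15, 4) and (−15, 14)

The line gives x = −15. Substituting into the circle:
y² − 18y + 56 = 0
y = 14 or y = 4, giving (−15, 14) and (−15, 4).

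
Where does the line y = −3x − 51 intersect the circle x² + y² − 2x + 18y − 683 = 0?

(−20, 9) and (−5, −36)

Substitute y = −3x − 51:
10x² + 250x + 1000 = 0  ⟹  x² + 25x + 100 = 0
x = −5 or x = −20, giving (−5, −36) and (−20, 9).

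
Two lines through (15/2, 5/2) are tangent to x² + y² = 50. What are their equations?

A line y − (5/2) = m(x − (15/2)) is tangent when its distance from (0, 0) is 5√2:
[m·(−15/2) − (−5/2)]² = 50(m² + 1)
m² − 6m − 7 = 0, so m = −1 or m = 7.
Through (15/2, 5/2) these give x + y = 10 and 7x − y = 50.

x + y = 10 and 7x − y = 50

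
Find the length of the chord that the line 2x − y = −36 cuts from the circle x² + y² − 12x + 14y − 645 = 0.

Centre (6, −7), r² = 730. Perpendicular distance d from centre to line = |55| / √5 = 55/√5.
Chord = 2√(r² − d²) = 2·√(125) = 10√5.

10√5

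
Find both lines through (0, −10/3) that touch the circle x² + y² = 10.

x − 3y = 10 and x + 3y = −10

A line y − (−10/3) = m(x − (0)) is tangent when its distance from (0, 0) is √10:
[m·(0) − (10/3)]² = 10(m² + 1)
9m² − 1 = 0, so m = 1/3 or m = −1/3.
With m = 1/3: x − 3y = 10. With m = −1/3: x + 3y = −10.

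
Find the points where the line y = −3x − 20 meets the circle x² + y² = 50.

Express y = −3x − 20 and substitute into the circle:
10x² + 120x + 350 = 0  ⟹  x² + 12x + 35 = 0
x = −5 or x = −7, giving (−5, −5) and (−7, 1).

(−7, 1) and (−5, −5)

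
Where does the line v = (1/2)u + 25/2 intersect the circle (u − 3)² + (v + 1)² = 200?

From the line, v = (25 + u)/2. Substituting:
5u² + 30u − 35 = 0  ⟹  u² + 6u − 7 = 0
u = 1 or u = −7, giving (1, 13) and (−7, 9).

(−7, 9) and (1, 13)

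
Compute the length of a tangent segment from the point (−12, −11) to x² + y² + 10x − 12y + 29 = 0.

3√34

Centre (−5, 6), r² = 32. |PO|² = (−7)² + (−17)² = 338.
The tangent meets the radius at right angles, so tangent² = |PO|² − r² = 338 − 32 = 306.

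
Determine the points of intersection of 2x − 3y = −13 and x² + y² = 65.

Substitute y = (13 + 2x)/3:
13x² + 52x − 416 = 0  ⟹  x² + 4x − 32 = 0
x = 4 or x = −8, giving (4, 7) and (−8, −1).

(−8, −1) and (4, 7)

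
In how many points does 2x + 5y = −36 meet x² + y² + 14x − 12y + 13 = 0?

0

Substituting the line into the circle gives 29x² + 614x + 3781 = 0.
Discriminant = (614)² − 4·29·(3781) = −61600 < 0.
No real roots: the line does not meet the circle.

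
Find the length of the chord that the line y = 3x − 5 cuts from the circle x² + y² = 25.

Substitute y = 3x − 5:
10x² − 30x = 0  ⟹  x² − 3x = 0
x = 3 or x = 0, giving (3, 4) and (0, −5).
|(3, 4) − (0, −5)| = √((3)² + (9)²) = 3√10.

3√10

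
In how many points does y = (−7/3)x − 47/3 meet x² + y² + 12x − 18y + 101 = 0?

Substituting the line into the circle gives 58x² + 1144x + 5656 = 0.
Discriminant = (1144)² − 4·58·(5656) = −3456 < 0.
No real roots: the line does not meet the circle.

0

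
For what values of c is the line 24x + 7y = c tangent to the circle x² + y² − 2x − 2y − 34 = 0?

c = −119 or c = 181

Tangency holds when the distance from the centre (1, 1) to the line equals the radius 6:
|24·1 + 7·1 − c| / √625 = 6
|c − (31)| = 6·25, so c = 181 or c = −119.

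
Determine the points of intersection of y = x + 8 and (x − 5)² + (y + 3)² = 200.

Express y = x + 8 and substitute into the circle:
2x² + 12x − 54 = 0  ⟹  x² + 6x − 27 = 0
x = 3 or x = −9, giving (3, 11) and (−9, −1).

(−9, −1) and (3, 11)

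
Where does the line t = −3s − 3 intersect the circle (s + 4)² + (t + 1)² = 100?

(−4, 9) and (2, −9)

Substitute t = −3s − 3:
10s² + 20s − 80 = 0  ⟹  s² + 2s − 8 = 0
s = 2 or s = −4, giving (2, −9) and (−4, 9).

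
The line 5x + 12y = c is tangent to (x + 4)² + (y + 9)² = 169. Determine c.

c = −297 or c = 41

Tangency holds when the distance from the centre (−4, −9) to the line equals the radius 13:
|5·(−4) + 12·(−9) − c| / √169 = 13
|c − (−128)| = 13·13, so c = 41 or c = −297.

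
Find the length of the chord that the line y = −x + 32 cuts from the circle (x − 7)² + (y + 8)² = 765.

Substitute y = −x + 32:
2x² − 94x + 884 = 0  ⟹  x² − 47x + 442 = 0
x = 34 or x = 13, giving (34, −2) and (13, 19).
Chord length = distance between (34, −2) and (13, 19) = √882 = 21√2.

21√2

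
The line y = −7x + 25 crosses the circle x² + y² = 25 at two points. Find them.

Express y = −7x + 25 and substitute into the circle:
50x² − 350x + 600 = 0  ⟹  x² − 7x + 12 = 0
x = 4 or x = 3, giving (4, −3) and (3, 4).

(3, 4) and (4, −3)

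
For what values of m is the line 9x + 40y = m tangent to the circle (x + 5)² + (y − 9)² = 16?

The line touches the circle iff its distance from (−5, 9) is 4:
|9·(−5) + 40·9 − m| / √1681 = 4
|m − (315)| = 4·41, so m = 479 or m = 151.

m = 151 or m = 479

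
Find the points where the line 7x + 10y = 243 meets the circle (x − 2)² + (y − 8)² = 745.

(−11, 32) and (29, 4)

Substitute y = (243 − 7x)/10:
149x² − 2682x − 47531 = 0  ⟹  x² − 18x − 319 = 0
x = 29 or x = −11, giving (29, 4) and (−11, 32).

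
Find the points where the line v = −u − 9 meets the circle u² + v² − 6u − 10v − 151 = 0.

Express v = −u − 9 and substitute into the circle:
2u² + 22u + 20 = 0  ⟹  u² + 11u + 10 = 0
u = −1 or u = −10, giving (−1, −8) and (−10, 1).

(−10, 1) and (−1, −8)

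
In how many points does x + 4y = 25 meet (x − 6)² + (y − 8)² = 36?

2

Centre (6, 8), r² = 36. Distance² from centre to line = (13)²/17 = 169/17.
Since d² < r², the line cuts the circle twice.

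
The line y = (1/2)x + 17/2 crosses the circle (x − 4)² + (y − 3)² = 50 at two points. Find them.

Express y = (17 + x)/2 and substitute into the circle:
5x² − 10x − 15 = 0  ⟹  x² − 2x − 3 = 0
x = 3 or x = −1, giving (3, 10) and (−1, 8).

(−1, 8) and (3, 10)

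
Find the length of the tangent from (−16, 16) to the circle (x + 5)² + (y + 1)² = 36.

With centre O = (−5, −1), |OP|² = 410 and r² = 36.
By the tangent–radius right angle, tangent length = √(|PO|² − r²) = √374.

√374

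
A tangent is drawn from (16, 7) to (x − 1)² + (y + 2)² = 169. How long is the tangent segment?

Centre (1, −2), r² = 169. |PO|² = (15)² + (9)² = 306.
The tangent meets the radius at right angles, so tangent² = |PO|² − r² = 306 − 169 = 137.

√137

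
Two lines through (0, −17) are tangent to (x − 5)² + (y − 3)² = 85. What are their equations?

7x − 6y = 102 and 9x + 2y = −34

A line y − (−17) = m(x − (0)) is tangent when its distance from (5, 3) is √85:
[m·(5) − (20)]² = 85(m² + 1)
12m² + 40m − 63 = 0, so m = 7/6 or m = −9/2.
Through (0, −17) these give 7x − 6y = 102 and 9x + 2y = −34.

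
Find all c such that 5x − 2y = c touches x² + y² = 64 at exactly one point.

For a tangent, require d(centre, line) = r = 8.
|5·0 − 2·0 − c| / √29 = 8
|c| = 8√29.

c = ±8√29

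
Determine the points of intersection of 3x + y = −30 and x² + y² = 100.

(−10, 0) and (−8, −6)

Express y = −3x − 30 and substitute into the circle:
10x² + 180x + 800 = 0  ⟹  x² + 18x + 80 = 0
x = −8 or x = −10, giving (−8, −6) and (−10, 0).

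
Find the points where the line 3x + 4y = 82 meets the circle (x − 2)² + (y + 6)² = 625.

(2, 19) and (26, 1)

Express y = (82 − 3x)/4 and substitute into the circle:
25x² − 700x + 1300 = 0  ⟹  x² − 28x + 52 = 0
x = 26 or x = 2, giving (26, 1) and (2, 19).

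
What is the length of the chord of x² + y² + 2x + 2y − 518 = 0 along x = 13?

36

The distance from (−1, −1) to the line is 14, and r² = 520.
Chord = 2√(r² − d²) = 2·√(324) = 36.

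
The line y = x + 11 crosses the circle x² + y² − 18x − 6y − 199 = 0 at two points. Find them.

From the line, y = x + 11. Substituting:
2x² − 2x − 144 = 0  ⟹  x² − x − 72 = 0
x = 9 or x = −8, giving (9, 20) and (−8, 3).

(−8, 3) and (9, 20)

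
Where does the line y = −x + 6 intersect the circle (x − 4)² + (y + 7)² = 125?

(2, 4) and (15, −9)

From the line, y = −x + 6. Substituting:
2x² − 34x + 60 = 0  ⟹  x² − 17x + 30 = 0
x = 15 or x = 2, giving (15, −9) and (2, 4).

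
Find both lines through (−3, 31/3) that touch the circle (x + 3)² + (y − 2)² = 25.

4x − 3y = −43 and 4x + 3y = 19

A line y − (31/3) = m(x − (−3)) is tangent when its distance from (−3, 2) is 5:
(0m − (−25/3))² = 25(m² + 1)
9m² − 16 = 0, so m = 4/3 or m = −4/3.
Through (−3, 31/3) these give 4x − 3y = −43 and 4x + 3y = 19.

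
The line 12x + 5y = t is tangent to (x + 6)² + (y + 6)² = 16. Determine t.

Tangency holds when the distance from the centre (−6, −6) to the line equals the radius 4:
|12·(−6) + 5·(−6) − t| / √169 = 4
|t − (−102)| = 4·13, so t = −50 or t = −154.

t = −154 or t = −50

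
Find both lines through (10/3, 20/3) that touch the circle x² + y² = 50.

Write the tangent as mx − y + (20/3 − m·(10/3)) = 0 and set its distance from the centre to 5√2:
(−10/3m − (−20/3))² = 50(m² + 1)
7m² + 8m + 1 = 0, so m = −1 or m = −1/7.
With m = −1: x + y = 10. With m = −1/7: x + 7y = 50.

x + y = 10 and x + 7y = 50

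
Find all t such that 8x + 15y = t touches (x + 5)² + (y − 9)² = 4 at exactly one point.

The line touches the circle iff its distance from (−5, 9) is 2:
|8·(−5) + 15·9 − t| / √289 = 2
|t − (95)| = 2·17, so t = 129 or t = 61.

t = 61 or t = 129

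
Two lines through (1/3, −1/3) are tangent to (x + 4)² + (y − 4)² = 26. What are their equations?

x − 5y = 2 and 5x − y = 2

Let a tangent through (1/3, −1/3) have slope m. Its distance from (−4, 4) must equal √26:
[m·(−13/3) − (13/3)]² = 26(m² + 1)
5m² − 26m + 5 = 0, so m = 1/5 or m = 5.
With m = 1/5: x − 5y = 2. With m = 5: 5x − y = 2.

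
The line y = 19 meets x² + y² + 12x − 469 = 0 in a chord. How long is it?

Express y = 19 and substitute into the circle:
x² + 12x − 108 = 0
x = 6 or x = −18, giving (6, 19) and (−18, 19).
|(6, 19) − (−18, 19)| = √((24)² + (0)²) = 24.

24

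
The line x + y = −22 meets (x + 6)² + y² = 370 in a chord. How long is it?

22√2

Centre (−6, 0), r² = 370. Perpendicular distance d from centre to line = |16| / √2 = 16/√2.
Chord = 2√(r² − d²) = 2·√(242) = 22√2.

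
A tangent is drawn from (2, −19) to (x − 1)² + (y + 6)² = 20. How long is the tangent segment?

5√6

With centre O = (1, −6), |OP|² = 170 and r² = 20.
Power of the point: PT² = |PO|² − r² = 150, so PT = 5√6.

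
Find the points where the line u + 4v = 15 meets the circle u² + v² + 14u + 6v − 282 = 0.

Substitute v = (15 − u)/4:
17u² + 170u − 3927 = 0  ⟹  u² + 10u − 231 = 0
u = 11 or u = −21, giving (11, 1) and (−21, 9).

(−21, 9) and (11, 1)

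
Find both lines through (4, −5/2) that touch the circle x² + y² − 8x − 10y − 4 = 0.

x − 2y = 9 and x + 2y = −1

Write the tangent as mx − y + (−5/2 − m·(4)) = 0 and set its distance from the centre to 3√5:
(0m − (15/2))² = 45(m² + 1)
4m² − 1 = 0, so m = 1/2 or m = −1/2.
Through (4, −5/2) these give x − 2y = 9 and x + 2y = −1.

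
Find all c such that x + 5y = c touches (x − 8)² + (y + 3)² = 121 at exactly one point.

c = −7 ± 11√26

For a tangent, require d(centre, line) = r = 11.
|1·8 + 5·(−3) − c| / √26 = 11
|c − (−7)| = 11√26.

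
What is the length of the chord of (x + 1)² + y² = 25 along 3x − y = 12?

√10

Centre (−1, 0), r² = 25. Perpendicular distance d from centre to line = |−15| / √10 = 15/√10.
Chord = 2√(r² − d²) = 2·√(5/2) = √10.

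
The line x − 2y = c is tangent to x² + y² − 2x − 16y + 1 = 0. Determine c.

c = −15 ± 8√5

Tangency holds when the distance from the centre (1, 8) to the line equals the radius 8:
|1·1 − 2·8 − c| / √5 = 8
|c − (−15)| = 8√5.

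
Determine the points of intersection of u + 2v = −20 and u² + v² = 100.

(−8, −6) and (0, −10)

Substitute v = (−20 − u)/2:
5u² + 40u = 0  ⟹  u² + 8u = 0
u = 0 or u = −8, giving (0, −10) and (−8, −6).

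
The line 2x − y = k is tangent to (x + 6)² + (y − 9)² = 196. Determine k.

k = −21 ± 14√5

For a tangent, require d(centre, line) = r = 14.
|2·(−6) − 1·9 − k| / √5 = 14
|k − (−21)| = 14√5.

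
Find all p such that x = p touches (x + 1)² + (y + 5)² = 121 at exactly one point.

The line touches the circle iff its distance from (−1, −5) is 11:
|1·(−1) + 0·(−5) − p| / √1 = 11
|p − (−1)| = 11, so p = 10 or p = −12.

p = −12 or p = 10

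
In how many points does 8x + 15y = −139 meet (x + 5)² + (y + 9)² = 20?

2

Substituting the line into the circle gives 289x² + 2314x + 1141 = 0.
Δ = 5354596 − 1318996 = 4035600.
Two real roots: the line is a secant.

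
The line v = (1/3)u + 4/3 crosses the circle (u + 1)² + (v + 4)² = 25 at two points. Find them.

From the line, v = (4 + u)/3. Substituting:
10u² + 50u + 40 = 0  ⟹  u² + 5u + 4 = 0
u = −1 or u = −4, giving (−1, 1) and (−4, 0).

(−4, 0) and (−1, 1)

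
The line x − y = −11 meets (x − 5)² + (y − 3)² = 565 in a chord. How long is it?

From the line, y = x + 11. Substituting:
2x² + 6x − 476 = 0  ⟹  x² + 3x − 238 = 0
x = 14 or x = −17, giving (14, 25) and (−17, −6).
|(14, 25) − (−17, −6)| = √((31)² + (31)²) = 31√2.

31√2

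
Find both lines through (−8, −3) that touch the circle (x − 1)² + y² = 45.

2x − y = −13 and x + 2y = −14

Let a tangent through (−8, −3) have slope m. Its distance from (1, 0) must equal 3√5:
(9m − (3))² = 45(m² + 1)
2m² − 3m − 2 = 0, so m = 2 or m = −1/2.
Through (−8, −3) these give 2x − y = −13 and x + 2y = −14.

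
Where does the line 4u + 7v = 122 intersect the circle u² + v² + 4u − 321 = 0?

Substitute v = (122 − 4u)/7:
65u² − 780u − 845 = 0  ⟹  u² − 12u − 13 = 0
u = 13 or u = −1, giving (13, 10) and (−1, 18).

(−1, 18) and (13, 10)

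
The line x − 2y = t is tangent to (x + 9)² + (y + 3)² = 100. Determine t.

t = −3 ± 10√5

Tangency holds when the distance from the centre (−9, −3) to the line equals the radius 10:
|1·(−9) − 2·(−3) − t| / √5 = 10
|t − (−3)| = 10√5.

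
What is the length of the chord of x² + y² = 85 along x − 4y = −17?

The distance from (0, 0) to the line is 17/√17, and r² = 85.
Chord = 2√(r² − d²) = 2·√(68) = 4√17.

4√17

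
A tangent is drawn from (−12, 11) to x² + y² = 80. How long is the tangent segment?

Centre (0, 0), r² = 80. |PO|² = (−12)² + (11)² = 265.
Power of the point: PT² = |PO|² − r² = 185, so PT = √185.

√185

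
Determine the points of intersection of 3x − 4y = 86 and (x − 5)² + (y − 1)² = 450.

(2, −20) and (26, −2)

From the line, y = (−86 + 3x)/4. Substituting:
25x² − 700x + 1300 = 0  ⟹  x² − 28x + 52 = 0
x = 26 or x = 2, giving (26, −2) and (2, −20).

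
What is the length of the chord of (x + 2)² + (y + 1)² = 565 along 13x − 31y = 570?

The distance from (−2, −1) to the line is 565/√1130, and r² = 565.
Chord = 2√(r² − d²) = 2·√(565/2) = √1130.

√1130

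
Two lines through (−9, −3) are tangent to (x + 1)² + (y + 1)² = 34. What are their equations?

A line y − (−3) = m(x − (−9)) is tangent when its distance from (−1, −1) is √34:
[m·(8) − (2)]² = 34(m² + 1)
15m² − 16m − 15 = 0, so m = 5/3 or m = −3/5.
Through (−9, −3) these give 5x − 3y = −36 and 3x + 5y = −42.

5x − 3y = −36 and 3x + 5y = −42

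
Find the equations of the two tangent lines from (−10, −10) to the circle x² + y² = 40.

Let a tangent through (−10, −10) have slope m. Its distance from (0, 0) must equal 2√10:
[m·(10) − (10)]² = 40(m² + 1)
3m² − 10m + 3 = 0, so m = 1/3 or m = 3.
With m = 1/3: x − 3y = 20. With m = 3: 3x − y = −20.

x − 3y = 20 and 3x − y = −20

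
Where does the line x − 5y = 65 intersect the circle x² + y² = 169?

(0, −13) and (5, −12)

From the line, y = (−65 + x)/5. Substituting:
26x² − 130x = 0  ⟹  x² − 5x = 0
x = 5 or x = 0, giving (5, −12) and (0, −13).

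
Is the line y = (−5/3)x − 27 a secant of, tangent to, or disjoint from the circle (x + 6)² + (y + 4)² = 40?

disjoint

Substituting the line into the circle gives 34x² + 798x + 4725 = 0.
Δ = 636804 − 642600 = −5796.
No real roots: the line does not meet the circle.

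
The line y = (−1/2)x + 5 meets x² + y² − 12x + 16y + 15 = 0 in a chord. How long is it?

Substitute y = (10 − x)/2:
5x² − 100x + 480 = 0  ⟹  x² − 20x + 96 = 0
x = 12 or x = 8, giving (12, −1) and (8, 1).
|(12, −1) − (8, 1)| = √((4)² + (−2)²) = 2√5.

2√5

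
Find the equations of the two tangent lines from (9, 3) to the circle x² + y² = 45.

Write the tangent as mx − y + (3 − m·(9)) = 0 and set its distance from the centre to 3√5:
(−9m − (−3))² = 45(m² + 1)
2m² − 3m − 2 = 0, so m = −1/2 or m = 2.
With m = −1/2: x + 2y = 15. With m = 2: 2x − y = 15.

x + 2y = 15 and 2x − y = 15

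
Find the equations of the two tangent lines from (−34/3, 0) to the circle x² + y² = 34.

3x + 5y = −34 and 3x − 5y = −34

Write the tangent as mx − y + (0 − m·(−34/3)) = 0 and set its distance from the centre to √34:
[m·(34/3) − (0)]² = 34(m² + 1)
25m² − 9 = 0, so m = −3/5 or m = 3/5.
Through (−34/3, 0) these give 3x + 5y = −34 and 3x − 5y = −34.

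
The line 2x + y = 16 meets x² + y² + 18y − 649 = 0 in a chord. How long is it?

The distance from (0, −9) to the line is 25/√5, and r² = 730.
Half the chord is √(r² − d²) = √(605), so the full chord is 22√5.

22√5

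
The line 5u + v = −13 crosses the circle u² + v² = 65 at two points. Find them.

(−4, 7) and (−1, −8)

Substitute v = −5u − 13:
26u² + 130u + 104 = 0  ⟹  u² + 5u + 4 = 0
u = −1 or u = −4, giving (−1, −8) and (−4, 7).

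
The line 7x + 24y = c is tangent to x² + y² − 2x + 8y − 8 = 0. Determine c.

c = −214 or c = 36

For a tangent, require d(centre, line) = r = 5.
|7·1 + 24·(−4) − c| / √625 = 5
|c − (−89)| = 5·25, so c = 36 or c = −214.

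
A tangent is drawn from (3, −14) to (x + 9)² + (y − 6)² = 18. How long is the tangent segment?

√526

With centre O = (−9, 6), |OP|² = 544 and r² = 18.
By the tangent–radius right angle, tangent length = √(|PO|² − r²) = √526.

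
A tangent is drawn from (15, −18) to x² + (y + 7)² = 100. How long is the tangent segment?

√246

Centre (0, −7), r² = 100. |PO|² = (15)² + (−11)² = 346.
By the tangent–radius right angle, tangent length = √(|PO|² − r²) = √246.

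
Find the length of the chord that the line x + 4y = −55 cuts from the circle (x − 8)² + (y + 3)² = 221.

4√17

From the line, y = (−55 − x)/4. Substituting:
17x² − 170x − 663 = 0  ⟹  x² − 10x − 39 = 0
x = 13 or x = −3, giving (13, −17) and (−3, −13).
|(13, −17) − (−3, −13)| = √((16)² + (−4)²) = 4√17.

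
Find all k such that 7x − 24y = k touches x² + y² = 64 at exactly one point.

k = −200 or k = 200

The line touches the circle iff its distance from (0, 0) is 8:
|7·0 − 24·0 − k| / √625 = 8
|k| = 8·25, so k = 200 or k = −200.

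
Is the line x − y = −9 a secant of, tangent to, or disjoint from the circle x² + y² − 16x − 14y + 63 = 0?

tangent

Substituting the line into the circle gives 2x² − 12x + 18 = 0.
Discriminant = (−12)² − 4·2·(18) = 0.
A repeated root: the line is tangent.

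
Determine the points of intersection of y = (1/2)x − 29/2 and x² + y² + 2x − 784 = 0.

Substitute y = (−29 + x)/2:
5x² − 50x − 2295 = 0  ⟹  x² − 10x − 459 = 0
x = 27 or x = −17, giving (27, −1) and (−17, −23).

(−17, −23) and (27, −1)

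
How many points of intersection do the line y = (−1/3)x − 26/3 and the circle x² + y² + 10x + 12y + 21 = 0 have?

Substituting the line into the circle gives 10x² + 106x − 71 = 0.
Discriminant = (106)² − 4·10·(−71) = 14076 > 0.
Two real roots: the line is a secant.

2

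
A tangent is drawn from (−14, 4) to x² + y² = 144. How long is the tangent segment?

2√17

The centre is (0, 0) and r = 12. The square of the distance from P to the centre is 196 + 16 = 212.
By the tangent–radius right angle, tangent length = √(|PO|² − r²) = √68 = 2√17.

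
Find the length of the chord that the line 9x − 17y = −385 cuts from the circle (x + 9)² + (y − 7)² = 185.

√370

The distance from (−9, 7) to the line is 185/√370, and r² = 185.
Half the chord is √(r² − d²) = √(185/2), so the full chord is √370.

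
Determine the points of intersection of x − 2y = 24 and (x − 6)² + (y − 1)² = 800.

From the line, y = (−24 + x)/2. Substituting:
5x² − 100x − 2380 = 0  ⟹  x² − 20x − 476 = 0
x = 34 or x = −14, giving (34, 5) and (−14, −19).

(−14, −19) and (34, 5)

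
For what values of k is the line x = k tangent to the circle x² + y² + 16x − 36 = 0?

Tangency holds when the distance from the centre (−8, 0) to the line equals the radius 10:
|1·(−8) + 0·0 − k| / √1 = 10
|k − (−8)| = 10, so k = 2 or k = −18.

k = −18 or k = 2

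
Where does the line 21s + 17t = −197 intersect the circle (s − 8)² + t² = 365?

(−11, 2) and (6, −19)

From the line, t = (−197 − 21s)/17. Substituting:
730s² + 3650s − 48180 = 0  ⟹  s² + 5s − 66 = 0
s = 6 or s = −11, giving (6, −19) and (−11, 2).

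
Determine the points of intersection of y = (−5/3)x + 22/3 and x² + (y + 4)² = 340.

(−4, 14) and (14, −16)

From the line, y = (22 − 5x)/3. Substituting:
34x² − 340x − 1904 = 0  ⟹  x² − 10x − 56 = 0
x = 14 or x = −4, giving (14, −16) and (−4, 14).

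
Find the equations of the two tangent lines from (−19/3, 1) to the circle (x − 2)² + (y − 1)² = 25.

3x + 4y = −15 and 3x − 4y = −23

Write the tangent as mx − y + (1 − m·(−19/3)) = 0 and set its distance from the centre to 5:
[m·(25/3) − (0)]² = 25(m² + 1)
16m² − 9 = 0, so m = −3/4 or m = 3/4.
With m = −3/4: 3x + 4y = −15. With m = 3/4: 3x − 4y = −23.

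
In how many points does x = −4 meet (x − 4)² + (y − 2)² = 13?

Centre (4, 2), r² = 13. Distance² from centre to line = (8)² = 64.
Since d² > r², the line lies outside the circle.

0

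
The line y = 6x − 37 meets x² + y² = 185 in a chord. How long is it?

From the line, y = 6x − 37. Substituting:
37x² − 444x + 1184 = 0  ⟹  x² − 12x + 32 = 0
x = 8 or x = 4, giving (8, 11) and (4, −13).
Chord length = distance between (8, 11) and (4, −13) = √592 = 4√37.

4√37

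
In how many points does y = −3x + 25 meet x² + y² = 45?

0

Centre (0, 0), r² = 45. Distance² from centre to line = (−25)²/10 = 125/2.
Since d² > r², the line lies outside the circle.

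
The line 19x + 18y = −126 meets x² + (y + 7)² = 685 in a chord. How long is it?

Centre (0, −7), r² = 685. Perpendicular distance d from centre to line = |0| / √685 = 0/√685.
Half the chord is √(r² − d²) = √(685), so the full chord is 2√685.

2√685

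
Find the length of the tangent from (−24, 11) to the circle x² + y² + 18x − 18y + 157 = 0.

4√14

The centre is (−9, 9) and r = √5. The square of the distance from P to the centre is 225 + 4 = 229.
By the tangent–radius right angle, tangent length = √(|PO|² − r²) = √224 = 4√14.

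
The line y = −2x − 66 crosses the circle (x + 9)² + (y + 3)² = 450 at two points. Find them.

From the line, y = −2x − 66. Substituting:
5x² + 270x + 3600 = 0  ⟹  x² + 54x + 720 = 0
x = −24 or x = −30, giving (−24, −18) and (−30, −6).

(−30, −6) and (−24, −18)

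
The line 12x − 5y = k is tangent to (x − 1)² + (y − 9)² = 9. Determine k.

k = −72 or k = 6

Tangency holds when the distance from the centre (1, 9) to the line equals the radius 3:
|12·1 − 5·9 − k| / √169 = 3
|k − (−33)| = 3·13, so k = 6 or k = −72.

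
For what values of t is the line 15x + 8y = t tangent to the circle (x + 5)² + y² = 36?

t = −177 or t = 27

For a tangent, require d(centre, line) = r = 6.
|15·(−5) + 8·0 − t| / √289 = 6
|t − (−75)| = 6·17, so t = 27 or t = −177.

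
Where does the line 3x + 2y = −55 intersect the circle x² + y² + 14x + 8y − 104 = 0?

Express y = (−55 − 3x)/2 and substitute into the circle:
13x² + 338x + 1729 = 0  ⟹  x² + 26x + 133 = 0
x = −7 or x = −19, giving (−7, −17) and (−19, 1).

(−19, 1) and (−7, −17)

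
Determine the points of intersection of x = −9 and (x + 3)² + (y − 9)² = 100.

The line gives x = −9. Substituting into the circle:
y² − 18y + 17 = 0
y = 17 or y = 1, giving (−9, 17) and (−9, 1).

(−9, 1) and (−9, 17)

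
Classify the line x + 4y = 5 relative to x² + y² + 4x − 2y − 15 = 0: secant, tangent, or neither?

secant

Substituting the line into the circle gives 17x² + 62x − 255 = 0.
Δ = 3844 − (−17340) = 21184.
Two real roots: the line is a secant.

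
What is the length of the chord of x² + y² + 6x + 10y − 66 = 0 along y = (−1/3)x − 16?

2√10

Centre (−3, −5), r² = 100. Perpendicular distance d from centre to line = |30| / √10 = 30/√10.
Half the chord is √(r² − d²) = √(10), so the full chord is 2√10.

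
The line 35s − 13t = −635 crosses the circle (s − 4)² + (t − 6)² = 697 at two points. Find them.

(−20, −5) and (−7, 30)

From the line, t = (635 + 35s)/13. Substituting:
1394s² + 37638s + 195160 = 0  ⟹  s² + 27s + 140 = 0
s = −7 or s = −20, giving (−7, 30) and (−20, −5).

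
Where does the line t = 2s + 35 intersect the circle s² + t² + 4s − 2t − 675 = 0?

(−24, −13) and (−4, 27)

From the line, t = 2s + 35. Substituting:
5s² + 140s + 480 = 0  ⟹  s² + 28s + 96 = 0
s = −4 or s = −24, giving (−4, 27) and (−24, −13).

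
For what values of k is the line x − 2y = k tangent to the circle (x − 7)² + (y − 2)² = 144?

k = 3 ± 12√5

For a tangent, require d(centre, line) = r = 12.
|1·7 − 2·2 − k| / √5 = 12
|k − (3)| = 12√5.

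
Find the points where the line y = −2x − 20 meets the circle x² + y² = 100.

Express y = −2x − 20 and substitute into the circle:
5x² + 80x + 300 = 0  ⟹  x² + 16x + 60 = 0
x = −6 or x = −10, giving (−6, −8) and (−10, 0).

(−10, 0) and (−6, −8)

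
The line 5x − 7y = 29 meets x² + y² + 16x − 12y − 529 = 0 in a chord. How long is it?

5√74

From the line, y = (−29 + 5x)/7. Substituting:
74x² + 74x − 22644 = 0  ⟹  x² + x − 306 = 0
x = 17 or x = −18, giving (17, 8) and (−18, −17).
|(17, 8) − (−18, −17)| = √((35)² + (25)²) = 5√74.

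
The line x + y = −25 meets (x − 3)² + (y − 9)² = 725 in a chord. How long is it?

From the line, y = −x − 25. Substituting:
2x² + 62x + 440 = 0  ⟹  x² + 31x + 220 = 0
x = −11 or x = −20, giving (−11, −14) and (−20, −5).
|(−11, −14) − (−20, −5)| = √((9)² + (−9)²) = 9√2.

9√2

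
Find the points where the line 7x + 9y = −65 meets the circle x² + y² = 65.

Substitute y = (−65 − 7x)/9:
130x² + 910x − 1040 = 0  ⟹  x² + 7x − 8 = 0
x = 1 or x = −8, giving (1, −8) and (−8, −1).

(−8, −1) and (1, −8)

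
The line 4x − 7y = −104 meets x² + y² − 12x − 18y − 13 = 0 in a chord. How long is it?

Express y = (104 + 4x)/7 and substitute into the circle:
65x² − 260x − 2925 = 0  ⟹  x² − 4x − 45 = 0
x = 9 or x = −5, giving (9, 20) and (−5, 12).
Chord length = distance between (9, 20) and (−5, 12) = √260 = 2√65.

2√65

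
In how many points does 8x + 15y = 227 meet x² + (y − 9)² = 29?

Centre (0, 9), r² = 29. Distance² from centre to line = (−92)²/289 = 8464/289.
Since d² > r², the line lies outside the circle.

0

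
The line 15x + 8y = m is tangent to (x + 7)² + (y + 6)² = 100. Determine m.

For a tangent, require d(centre, line) = r = 10.
|15·(−7) + 8·(−6) − m| / √289 = 10
|m − (−153)| = 10·17, so m = 17 or m = −323.

m = −323 or m = 17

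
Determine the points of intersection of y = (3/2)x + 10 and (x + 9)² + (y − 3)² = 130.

(−12, −8) and (0, 10)

From the line, y = (20 + 3x)/2. Substituting:
13x² + 156x = 0  ⟹  x² + 12x = 0
x = 0 or x = −12, giving (0, 10) and (−12, −8).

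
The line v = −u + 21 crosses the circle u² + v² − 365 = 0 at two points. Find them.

Express v = −u + 21 and substitute into the circle:
2u² − 42u + 76 = 0  ⟹  u² − 21u + 38 = 0
u = 19 or u = 2, giving (19, 2) and (2, 19).

(2, 19) and (19, 2)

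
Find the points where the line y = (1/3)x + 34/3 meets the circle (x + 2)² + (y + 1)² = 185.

(−13, 7) and (2, 12)

Substitute y = (34 + x)/3:
10x² + 110x − 260 = 0  ⟹  x² + 11x − 26 = 0
x = 2 or x = −13, giving (2, 12) and (−13, 7).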